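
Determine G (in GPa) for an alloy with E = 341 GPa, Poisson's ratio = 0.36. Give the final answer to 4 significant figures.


G = E / (2*(1+nu))
G = 341 / (2*(1+0.36))
G = 125.4 GPa


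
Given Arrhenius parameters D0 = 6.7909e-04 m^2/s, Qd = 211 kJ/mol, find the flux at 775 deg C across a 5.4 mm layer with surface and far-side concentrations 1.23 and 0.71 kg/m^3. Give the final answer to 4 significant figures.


Step 1: D = D0 * exp(-Qd/(R*T))
T = 775 + 273.15 = 1048.15 K
D = 6.7909e-04 * exp(-211e3 / (8.314 * 1048.15)) = 2.07179e-14 m^2/s
Step 2: J = D * (C1 - C2) / dx
J = 2.07179e-14 * (1.23 - 0.71) / 5.4e-03
J = 1.995e-12 kg/(m^2*s)


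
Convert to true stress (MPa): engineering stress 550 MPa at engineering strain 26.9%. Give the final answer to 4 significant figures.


sigma_true = sigma_eng * (1 + epsilon_eng)
sigma_true = 550 * (1 + 0.269)
sigma_true = 698 MPa


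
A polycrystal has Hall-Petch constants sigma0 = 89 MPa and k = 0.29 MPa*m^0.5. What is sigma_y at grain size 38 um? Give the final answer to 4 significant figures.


sigma_y = sigma0 + k / sqrt(d)
d = 38 um = 3.8e-05 m
sigma_y = 89 + 0.29 / sqrt(3.8e-05)
sigma_y = 136 MPa


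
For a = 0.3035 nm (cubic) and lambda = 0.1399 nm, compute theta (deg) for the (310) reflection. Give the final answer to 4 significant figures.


d = a / sqrt(h^2+k^2+l^2)
d = 0.3035 / sqrt(10) = 0.0959751 nm
lambda = 2*d*sin(theta)  =>  sin(theta) = lambda / (2*d)
sin(theta) = 0.1399 / (2 * 0.0959751) = 0.728835
theta = 46.79 deg


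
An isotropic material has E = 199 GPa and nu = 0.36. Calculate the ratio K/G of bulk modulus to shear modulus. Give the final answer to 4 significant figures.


G = E / (2*(1+nu))
G = 199 / (2*(1+0.36)) = 73.1618 GPa
K = E / (3*(1-2*nu))
K = 199 / (3*(1-2*0.36)) = 236.905 GPa
K/G = 236.905 / 73.1618 = 3.238


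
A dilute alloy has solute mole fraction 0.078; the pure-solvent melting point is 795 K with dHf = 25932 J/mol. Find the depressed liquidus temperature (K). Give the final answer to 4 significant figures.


dT = R*Tm^2*x / dHf
dT = 8.314 * 795^2 * 0.078 / 25932
dT = 15.8053 K
T_new = 795 - 15.8053 = 779.2 K


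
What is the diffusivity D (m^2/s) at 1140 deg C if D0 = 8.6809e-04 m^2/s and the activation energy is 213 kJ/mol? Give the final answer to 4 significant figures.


D = D0 * exp(-Qd / (R*T))
T = 1413.15 K
D = 8.6809e-04 * exp(-213e3 / (8.314 * 1413.15))
D = 1.162e-11 m^2/s


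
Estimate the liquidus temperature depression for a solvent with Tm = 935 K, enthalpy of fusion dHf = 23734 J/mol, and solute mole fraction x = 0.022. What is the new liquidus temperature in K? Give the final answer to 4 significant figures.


dT = R*Tm^2*x / dHf
dT = 8.314 * 935^2 * 0.022 / 23734
dT = 6.73729 K
T_new = 935 - 6.73729 = 928.3 K


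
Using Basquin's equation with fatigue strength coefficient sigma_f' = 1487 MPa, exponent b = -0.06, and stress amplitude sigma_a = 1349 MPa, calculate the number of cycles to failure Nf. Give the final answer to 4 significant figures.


sigma_a = sigma_f' * (2*Nf)^b
2*Nf = (sigma_a / sigma_f')^(1/b)
2*Nf = (1349 / 1487)^(1/-0.06)
2*Nf = 5.06972
Nf = 2.535 cycles


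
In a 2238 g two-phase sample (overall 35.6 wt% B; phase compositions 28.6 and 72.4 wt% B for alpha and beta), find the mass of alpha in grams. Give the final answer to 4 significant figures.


f_alpha = (C_beta - C0) / (C_beta - C_alpha)
f_alpha = (72.4 - 35.6) / (72.4 - 28.6) = 0.840183
m_alpha = f_alpha * m_total = 0.840183 * 2238 = 1880 g


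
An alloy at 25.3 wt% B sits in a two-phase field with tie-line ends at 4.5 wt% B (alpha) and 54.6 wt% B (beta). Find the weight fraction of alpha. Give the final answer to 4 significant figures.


f_alpha = (C_beta - C0) / (C_beta - C_alpha)
f_alpha = (54.6 - 25.3) / (54.6 - 4.5)
f_alpha = 0.5848


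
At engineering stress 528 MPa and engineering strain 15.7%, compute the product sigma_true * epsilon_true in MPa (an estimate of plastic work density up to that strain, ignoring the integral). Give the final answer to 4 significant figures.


sigma_true = sigma_eng * (1 + epsilon_eng)
sigma_true = 528 * (1 + 0.157) = 610.896 MPa
epsilon_true = ln(1 + epsilon_eng)
epsilon_true = ln(1 + 0.157) = 0.14583
sigma_true * epsilon_true = 610.896 * 0.14583 = 89.09 MPa


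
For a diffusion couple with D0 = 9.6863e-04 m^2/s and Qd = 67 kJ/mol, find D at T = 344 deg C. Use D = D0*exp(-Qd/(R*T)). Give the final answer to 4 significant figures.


D = D0 * exp(-Qd / (R*T))
T = 617.15 K
D = 9.6863e-04 * exp(-67e3 / (8.314 * 617.15))
D = 2.066e-09 m^2/s


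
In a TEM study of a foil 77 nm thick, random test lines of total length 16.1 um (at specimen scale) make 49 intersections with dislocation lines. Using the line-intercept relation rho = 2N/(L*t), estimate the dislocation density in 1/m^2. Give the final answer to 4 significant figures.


rho = 2N / (L * t)
L = 16.1 um = 1.61e-05 m, t = 77 nm = 7.7e-08 m
rho = 2 * 49 / (1.61e-05 * 7.7e-08)
rho = 7.905e+13 1/m^2


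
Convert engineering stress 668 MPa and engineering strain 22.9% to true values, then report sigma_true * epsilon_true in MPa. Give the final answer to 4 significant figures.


sigma_true = sigma_eng * (1 + epsilon_eng)
sigma_true = 668 * (1 + 0.229) = 820.972 MPa
epsilon_true = ln(1 + epsilon_eng)
epsilon_true = ln(1 + 0.229) = 0.206201
sigma_true * epsilon_true = 820.972 * 0.206201 = 169.3 MPa


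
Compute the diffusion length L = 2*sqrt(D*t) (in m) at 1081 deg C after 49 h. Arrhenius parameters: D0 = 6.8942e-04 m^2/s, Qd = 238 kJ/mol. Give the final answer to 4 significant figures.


Step 1: D = D0 * exp(-Qd/(R*T))
T = 1354.15 K
D = 6.8942e-04 * exp(-238e3 / (8.314 * 1354.15)) = 4.5457e-13 m^2/s
Step 2: L = 2*sqrt(D*t)
t = 49 h = 176400 s
L = 2*sqrt(4.5457e-13 * 176400) = 5.663e-04 m


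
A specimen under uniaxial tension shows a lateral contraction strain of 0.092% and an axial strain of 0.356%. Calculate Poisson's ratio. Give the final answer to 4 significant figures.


nu = -epsilon_lat / epsilon_axial
Lateral strain is contraction (negative), so using magnitudes:
nu = 0.092 / 0.356
nu = 0.2584


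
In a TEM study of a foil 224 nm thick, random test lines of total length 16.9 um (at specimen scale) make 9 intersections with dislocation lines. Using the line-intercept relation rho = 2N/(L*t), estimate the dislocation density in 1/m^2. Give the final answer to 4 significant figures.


rho = 2N / (L * t)
L = 16.9 um = 1.69e-05 m, t = 224 nm = 2.24e-07 m
rho = 2 * 9 / (1.69e-05 * 2.24e-07)
rho = 4.755e+12 1/m^2


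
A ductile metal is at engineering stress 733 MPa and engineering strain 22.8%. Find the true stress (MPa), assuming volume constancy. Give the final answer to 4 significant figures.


sigma_true = sigma_eng * (1 + epsilon_eng)
sigma_true = 733 * (1 + 0.228)
sigma_true = 900.1 MPa


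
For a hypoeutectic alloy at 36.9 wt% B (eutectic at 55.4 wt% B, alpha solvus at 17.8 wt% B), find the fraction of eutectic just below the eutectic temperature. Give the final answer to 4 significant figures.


f_primary = (C_e - C0) / (C_e - C_alpha_max)
f_primary = (55.4 - 36.9) / (55.4 - 17.8)
f_primary = 0.492021
f_eutectic = 1 - 0.492021 = 0.508


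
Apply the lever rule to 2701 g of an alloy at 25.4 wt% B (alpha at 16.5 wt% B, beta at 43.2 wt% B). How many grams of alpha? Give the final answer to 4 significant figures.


f_alpha = (C_beta - C0) / (C_beta - C_alpha)
f_alpha = (43.2 - 25.4) / (43.2 - 16.5) = 0.666667
m_alpha = f_alpha * m_total = 0.666667 * 2701 = 1801 g


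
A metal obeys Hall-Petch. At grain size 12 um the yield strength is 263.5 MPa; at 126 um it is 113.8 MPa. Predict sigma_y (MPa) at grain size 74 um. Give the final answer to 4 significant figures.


sigma_y = sigma0 + k / sqrt(d)
1/sqrt(d1) = 1/sqrt(1.2e-05) = 288.675;  1/sqrt(d2) = 89.0871
k = (sigma1 - sigma2) / (1/sqrt(d1) - 1/sqrt(d2)) = (263.5 - 113.8) / (288.675 - 89.0871) = 0.750045 MPa*m^0.5
sigma0 = sigma1 - k/sqrt(d1) = 263.5 - 0.750045*288.675 = 46.9807 MPa
sigma_y(d3) = 46.9807 + 0.750045 / sqrt(7.4e-05) = 134.2 MPa


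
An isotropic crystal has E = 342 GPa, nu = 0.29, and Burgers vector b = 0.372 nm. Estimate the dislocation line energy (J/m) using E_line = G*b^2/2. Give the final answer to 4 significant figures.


Step 1: G = E / (2*(1+nu))
G = 342 / (2*(1+0.29)) = 132.558 GPa = 1.32558e+11 Pa
Step 2: E_line = G*b^2/2
b = 0.372 nm = 3.72e-10 m
E_line = 0.5 * 1.32558e+11 * (3.72e-10)^2 = 9.172e-09 J/m


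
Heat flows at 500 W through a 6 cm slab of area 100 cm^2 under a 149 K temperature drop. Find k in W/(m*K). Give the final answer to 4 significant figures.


k = Q*L / (A*dT)
L = 0.06 m, A = 0.01 m^2
k = 500 * 0.06 / (0.01 * 149)
k = 20.13 W/(m*K)


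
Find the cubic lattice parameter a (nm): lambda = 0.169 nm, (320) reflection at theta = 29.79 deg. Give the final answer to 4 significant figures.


d = lambda / (2*sin(theta))
d = 0.169 / (2*sin(29.79 deg))
d = 0.170081 nm
a = d * sqrt(h^2+k^2+l^2) = 0.170081 * sqrt(13)
a = 0.6132 nm


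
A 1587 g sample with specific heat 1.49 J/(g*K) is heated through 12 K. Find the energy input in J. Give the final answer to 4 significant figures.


Q = m * cp * dT
Q = 1587 * 1.49 * 12
Q = 28380 J


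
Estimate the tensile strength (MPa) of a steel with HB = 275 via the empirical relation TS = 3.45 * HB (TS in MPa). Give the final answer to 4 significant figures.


TS (MPa) = 3.45 * HB
TS = 3.45 * 275
TS = 948.8 MPa


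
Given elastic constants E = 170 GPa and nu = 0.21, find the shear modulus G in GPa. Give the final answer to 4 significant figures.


G = E / (2*(1+nu))
G = 170 / (2*(1+0.21))
G = 70.25 GPa


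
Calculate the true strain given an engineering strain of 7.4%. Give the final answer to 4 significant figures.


epsilon_true = ln(1 + epsilon_eng)
epsilon_true = ln(1 + 0.074)
epsilon_true = 0.07139


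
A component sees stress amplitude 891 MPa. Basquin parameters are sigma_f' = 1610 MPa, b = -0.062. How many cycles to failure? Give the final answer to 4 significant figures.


sigma_a = sigma_f' * (2*Nf)^b
2*Nf = (sigma_a / sigma_f')^(1/b)
2*Nf = (891 / 1610)^(1/-0.062)
2*Nf = 13942
Nf = 6971 cycles


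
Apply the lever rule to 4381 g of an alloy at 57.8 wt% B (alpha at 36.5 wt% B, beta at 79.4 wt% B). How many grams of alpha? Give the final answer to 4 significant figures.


f_alpha = (C_beta - C0) / (C_beta - C_alpha)
f_alpha = (79.4 - 57.8) / (79.4 - 36.5) = 0.503497
m_alpha = f_alpha * m_total = 0.503497 * 4381 = 2206 g


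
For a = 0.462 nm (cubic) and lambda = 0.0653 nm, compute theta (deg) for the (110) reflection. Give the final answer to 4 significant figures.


d = a / sqrt(h^2+k^2+l^2)
d = 0.462 / sqrt(2) = 0.326683 nm
lambda = 2*d*sin(theta)  =>  sin(theta) = lambda / (2*d)
sin(theta) = 0.0653 / (2 * 0.326683) = 0.0999439
theta = 5.736 deg


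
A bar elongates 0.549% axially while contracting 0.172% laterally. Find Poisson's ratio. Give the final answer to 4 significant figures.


nu = -epsilon_lat / epsilon_axial
Lateral strain is contraction (negative), so using magnitudes:
nu = 0.172 / 0.549
nu = 0.3133


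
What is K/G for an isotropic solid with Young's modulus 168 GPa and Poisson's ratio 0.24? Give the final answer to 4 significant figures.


G = E / (2*(1+nu))
G = 168 / (2*(1+0.24)) = 67.7419 GPa
K = E / (3*(1-2*nu))
K = 168 / (3*(1-2*0.24)) = 107.692 GPa
K/G = 107.692 / 67.7419 = 1.59


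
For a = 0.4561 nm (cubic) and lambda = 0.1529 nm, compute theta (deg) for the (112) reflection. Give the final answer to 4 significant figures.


d = a / sqrt(h^2+k^2+l^2)
d = 0.4561 / sqrt(6) = 0.186202 nm
lambda = 2*d*sin(theta)  =>  sin(theta) = lambda / (2*d)
sin(theta) = 0.1529 / (2 * 0.186202) = 0.410576
theta = 24.24 deg


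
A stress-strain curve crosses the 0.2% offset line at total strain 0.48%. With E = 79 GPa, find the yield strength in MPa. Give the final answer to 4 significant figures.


Offset strain = 0.002
Elastic strain at yield = total_strain - offset = 4.8e-03 - 0.002 = 2.8e-03
sigma_y = E * elastic_strain = 79000 * 2.8e-03
sigma_y = 221.2 MPa


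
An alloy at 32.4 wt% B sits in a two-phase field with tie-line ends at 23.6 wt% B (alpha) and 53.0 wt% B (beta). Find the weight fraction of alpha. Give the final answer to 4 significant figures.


f_alpha = (C_beta - C0) / (C_beta - C_alpha)
f_alpha = (53.0 - 32.4) / (53.0 - 23.6)
f_alpha = 0.7007


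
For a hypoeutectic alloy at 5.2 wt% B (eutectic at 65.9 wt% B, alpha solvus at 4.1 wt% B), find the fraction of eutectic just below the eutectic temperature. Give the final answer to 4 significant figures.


f_primary = (C_e - C0) / (C_e - C_alpha_max)
f_primary = (65.9 - 5.2) / (65.9 - 4.1)
f_primary = 0.982201
f_eutectic = 1 - 0.982201 = 0.0178


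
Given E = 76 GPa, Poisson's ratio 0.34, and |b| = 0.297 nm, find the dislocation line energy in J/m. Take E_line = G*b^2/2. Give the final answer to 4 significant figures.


Step 1: G = E / (2*(1+nu))
G = 76 / (2*(1+0.34)) = 28.3582 GPa = 2.83582e+10 Pa
Step 2: E_line = G*b^2/2
b = 0.297 nm = 2.97e-10 m
E_line = 0.5 * 2.83582e+10 * (2.97e-10)^2 = 1.251e-09 J/m


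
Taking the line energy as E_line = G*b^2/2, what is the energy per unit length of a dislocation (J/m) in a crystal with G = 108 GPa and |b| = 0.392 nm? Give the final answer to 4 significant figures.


E = G*b^2/2
b = 0.392 nm = 3.92e-10 m
G = 108 GPa = 1.08e+11 Pa
E = 0.5 * 1.08e+11 * (3.92e-10)^2
E = 8.298e-09 J/m


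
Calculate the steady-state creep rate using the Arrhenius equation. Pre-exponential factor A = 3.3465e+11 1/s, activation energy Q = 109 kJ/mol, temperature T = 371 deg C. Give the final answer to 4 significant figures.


rate = A * exp(-Q / (R*T))
T = 371 + 273.15 = 644.15 K
rate = 3.3465e+11 * exp(-109e3 / (8.314 * 644.15))
rate = 484.6 1/s


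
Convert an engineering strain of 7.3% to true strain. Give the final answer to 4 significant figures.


epsilon_true = ln(1 + epsilon_eng)
epsilon_true = ln(1 + 0.073)
epsilon_true = 0.07046


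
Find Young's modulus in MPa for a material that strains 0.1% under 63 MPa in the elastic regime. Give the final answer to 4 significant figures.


E = sigma / epsilon
epsilon = 0.1% = 1e-03
E = 63 / 1e-03
E = 63000 MPa


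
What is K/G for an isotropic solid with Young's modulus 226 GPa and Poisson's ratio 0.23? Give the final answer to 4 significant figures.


G = E / (2*(1+nu))
G = 226 / (2*(1+0.23)) = 91.8699 GPa
K = E / (3*(1-2*nu))
K = 226 / (3*(1-2*0.23)) = 139.506 GPa
K/G = 139.506 / 91.8699 = 1.519


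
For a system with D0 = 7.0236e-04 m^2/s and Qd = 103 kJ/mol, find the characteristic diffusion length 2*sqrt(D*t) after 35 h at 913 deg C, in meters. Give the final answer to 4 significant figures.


Step 1: D = D0 * exp(-Qd/(R*T))
T = 1186.15 K
D = 7.0236e-04 * exp(-103e3 / (8.314 * 1186.15)) = 2.04443e-08 m^2/s
Step 2: L = 2*sqrt(D*t)
t = 35 h = 126000 s
L = 2*sqrt(2.04443e-08 * 126000) = 0.1015 m


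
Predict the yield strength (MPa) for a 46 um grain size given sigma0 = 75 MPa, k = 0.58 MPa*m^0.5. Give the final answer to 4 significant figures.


sigma_y = sigma0 + k / sqrt(d)
d = 46 um = 4.6e-05 m
sigma_y = 75 + 0.58 / sqrt(4.6e-05)
sigma_y = 160.5 MPa


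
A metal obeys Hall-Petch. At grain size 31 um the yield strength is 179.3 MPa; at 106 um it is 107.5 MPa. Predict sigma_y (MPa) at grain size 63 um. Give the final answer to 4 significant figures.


sigma_y = sigma0 + k / sqrt(d)
1/sqrt(d1) = 1/sqrt(3.1e-05) = 179.605;  1/sqrt(d2) = 97.1286
k = (sigma1 - sigma2) / (1/sqrt(d1) - 1/sqrt(d2)) = (179.3 - 107.5) / (179.605 - 97.1286) = 0.870549 MPa*m^0.5
sigma0 = sigma1 - k/sqrt(d1) = 179.3 - 0.870549*179.605 = 22.9448 MPa
sigma_y(d3) = 22.9448 + 0.870549 / sqrt(6.3e-05) = 132.6 MPa


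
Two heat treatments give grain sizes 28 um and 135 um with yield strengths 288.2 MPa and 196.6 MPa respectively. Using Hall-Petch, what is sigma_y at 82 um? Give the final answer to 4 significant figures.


sigma_y = sigma0 + k / sqrt(d)
1/sqrt(d1) = 1/sqrt(2.8e-05) = 188.982;  1/sqrt(d2) = 86.0663
k = (sigma1 - sigma2) / (1/sqrt(d1) - 1/sqrt(d2)) = (288.2 - 196.6) / (188.982 - 86.0663) = 0.890047 MPa*m^0.5
sigma0 = sigma1 - k/sqrt(d1) = 288.2 - 0.890047*188.982 = 119.997 MPa
sigma_y(d3) = 119.997 + 0.890047 / sqrt(8.2e-05) = 218.3 MPa


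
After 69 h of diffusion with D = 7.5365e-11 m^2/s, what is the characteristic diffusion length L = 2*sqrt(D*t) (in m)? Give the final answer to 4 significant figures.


t = 69 hr = 248400 s
Diffusion length = 2*sqrt(D*t)
= 2*sqrt(7.5365e-11 * 248400)
= 8.653e-03 m


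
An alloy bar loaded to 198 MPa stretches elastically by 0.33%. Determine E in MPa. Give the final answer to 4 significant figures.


E = sigma / epsilon
epsilon = 0.33% = 3.3e-03
E = 198 / 3.3e-03
E = 60000 MPa


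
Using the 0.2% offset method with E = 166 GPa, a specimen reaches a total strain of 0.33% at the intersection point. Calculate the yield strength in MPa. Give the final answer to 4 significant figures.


Offset strain = 0.002
Elastic strain at yield = total_strain - offset = 3.3e-03 - 0.002 = 1.3e-03
sigma_y = E * elastic_strain = 166000 * 1.3e-03
sigma_y = 215.8 MPa


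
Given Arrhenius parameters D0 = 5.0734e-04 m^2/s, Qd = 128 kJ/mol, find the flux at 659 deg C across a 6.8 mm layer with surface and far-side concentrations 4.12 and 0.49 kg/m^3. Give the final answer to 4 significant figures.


Step 1: D = D0 * exp(-Qd/(R*T))
T = 659 + 273.15 = 932.15 K
D = 5.0734e-04 * exp(-128e3 / (8.314 * 932.15)) = 3.40673e-11 m^2/s
Step 2: J = D * (C1 - C2) / dx
J = 3.40673e-11 * (4.12 - 0.49) / 6.8e-03
J = 1.819e-08 kg/(m^2*s)


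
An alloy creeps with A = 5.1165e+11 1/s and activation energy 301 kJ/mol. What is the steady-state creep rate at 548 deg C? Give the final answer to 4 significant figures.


rate = A * exp(-Q / (R*T))
T = 548 + 273.15 = 821.15 K
rate = 5.1165e+11 * exp(-301e3 / (8.314 * 821.15))
rate = 3.641e-08 1/s


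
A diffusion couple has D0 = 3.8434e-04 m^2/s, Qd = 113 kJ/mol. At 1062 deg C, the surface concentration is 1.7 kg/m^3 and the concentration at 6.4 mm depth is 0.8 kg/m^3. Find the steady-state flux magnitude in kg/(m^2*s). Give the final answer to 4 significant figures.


Step 1: D = D0 * exp(-Qd/(R*T))
T = 1062 + 273.15 = 1335.15 K
D = 3.8434e-04 * exp(-113e3 / (8.314 * 1335.15)) = 1.45779e-08 m^2/s
Step 2: J = D * (C1 - C2) / dx
J = 1.45779e-08 * (1.7 - 0.8) / 6.4e-03
J = 2.05e-06 kg/(m^2*s)


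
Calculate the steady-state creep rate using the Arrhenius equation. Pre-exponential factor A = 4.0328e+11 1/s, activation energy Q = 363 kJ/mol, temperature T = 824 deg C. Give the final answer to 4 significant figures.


rate = A * exp(-Q / (R*T))
T = 824 + 273.15 = 1097.15 K
rate = 4.0328e+11 * exp(-363e3 / (8.314 * 1097.15))
rate = 2.103e-06 1/s


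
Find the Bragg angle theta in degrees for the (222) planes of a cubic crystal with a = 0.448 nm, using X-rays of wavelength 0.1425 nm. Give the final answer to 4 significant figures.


d = a / sqrt(h^2+k^2+l^2)
d = 0.448 / sqrt(12) = 0.129326 nm
lambda = 2*d*sin(theta)  =>  sin(theta) = lambda / (2*d)
sin(theta) = 0.1425 / (2 * 0.129326) = 0.550931
theta = 33.43 deg


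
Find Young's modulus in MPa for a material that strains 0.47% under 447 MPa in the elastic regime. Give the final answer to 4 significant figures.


E = sigma / epsilon
epsilon = 0.47% = 4.7e-03
E = 447 / 4.7e-03
E = 95110 MPa


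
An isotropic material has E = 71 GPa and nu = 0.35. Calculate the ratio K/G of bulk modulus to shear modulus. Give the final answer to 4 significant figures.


G = E / (2*(1+nu))
G = 71 / (2*(1+0.35)) = 26.2963 GPa
K = E / (3*(1-2*nu))
K = 71 / (3*(1-2*0.35)) = 78.8889 GPa
K/G = 78.8889 / 26.2963 = 3


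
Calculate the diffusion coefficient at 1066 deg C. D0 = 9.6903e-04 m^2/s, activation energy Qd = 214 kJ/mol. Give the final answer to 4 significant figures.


D = D0 * exp(-Qd / (R*T))
T = 1339.15 K
D = 9.6903e-04 * exp(-214e3 / (8.314 * 1339.15))
D = 4.353e-12 m^2/s


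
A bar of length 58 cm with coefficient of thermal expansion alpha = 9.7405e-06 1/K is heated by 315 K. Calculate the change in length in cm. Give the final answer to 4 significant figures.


dL = L0 * alpha * dT
dL = 58 * 9.7405e-06 * 315
dL = 0.178 cm


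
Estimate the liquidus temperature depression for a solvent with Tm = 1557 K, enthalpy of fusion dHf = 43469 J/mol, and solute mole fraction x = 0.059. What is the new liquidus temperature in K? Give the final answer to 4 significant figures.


dT = R*Tm^2*x / dHf
dT = 8.314 * 1557^2 * 0.059 / 43469
dT = 27.3564 K
T_new = 1557 - 27.3564 = 1530 K


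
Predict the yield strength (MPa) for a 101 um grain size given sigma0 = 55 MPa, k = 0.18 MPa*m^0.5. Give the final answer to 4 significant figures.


sigma_y = sigma0 + k / sqrt(d)
d = 101 um = 1.01e-04 m
sigma_y = 55 + 0.18 / sqrt(1.01e-04)
sigma_y = 72.91 MPa


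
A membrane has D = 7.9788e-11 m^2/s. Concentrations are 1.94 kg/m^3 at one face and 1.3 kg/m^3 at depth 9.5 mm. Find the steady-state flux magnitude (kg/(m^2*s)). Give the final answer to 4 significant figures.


J = -D * (dC/dx) = D * (C1 - C2) / dx
J = 7.9788e-11 * (1.94 - 1.3) / 9.5e-03
J = 5.375e-09 kg/(m^2*s)


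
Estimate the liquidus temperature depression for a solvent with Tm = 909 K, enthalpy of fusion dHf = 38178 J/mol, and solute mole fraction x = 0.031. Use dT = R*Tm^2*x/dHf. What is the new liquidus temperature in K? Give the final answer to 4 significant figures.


dT = R*Tm^2*x / dHf
dT = 8.314 * 909^2 * 0.031 / 38178
dT = 5.5781 K
T_new = 909 - 5.5781 = 903.4 K


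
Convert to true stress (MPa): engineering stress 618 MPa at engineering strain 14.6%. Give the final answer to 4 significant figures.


sigma_true = sigma_eng * (1 + epsilon_eng)
sigma_true = 618 * (1 + 0.146)
sigma_true = 708.2 MPa


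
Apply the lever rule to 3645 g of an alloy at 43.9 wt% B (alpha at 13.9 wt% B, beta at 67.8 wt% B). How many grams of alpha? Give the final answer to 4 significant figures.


f_alpha = (C_beta - C0) / (C_beta - C_alpha)
f_alpha = (67.8 - 43.9) / (67.8 - 13.9) = 0.443414
m_alpha = f_alpha * m_total = 0.443414 * 3645 = 1616 g


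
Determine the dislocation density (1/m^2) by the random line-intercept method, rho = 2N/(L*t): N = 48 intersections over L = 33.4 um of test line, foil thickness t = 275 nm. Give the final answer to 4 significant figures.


rho = 2N / (L * t)
L = 33.4 um = 3.34e-05 m, t = 275 nm = 2.75e-07 m
rho = 2 * 48 / (3.34e-05 * 2.75e-07)
rho = 1.045e+13 1/m^2


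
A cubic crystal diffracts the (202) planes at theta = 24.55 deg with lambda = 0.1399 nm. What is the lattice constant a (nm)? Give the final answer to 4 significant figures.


d = lambda / (2*sin(theta))
d = 0.1399 / (2*sin(24.55 deg))
d = 0.168357 nm
a = d * sqrt(h^2+k^2+l^2) = 0.168357 * sqrt(8)
a = 0.4762 nm


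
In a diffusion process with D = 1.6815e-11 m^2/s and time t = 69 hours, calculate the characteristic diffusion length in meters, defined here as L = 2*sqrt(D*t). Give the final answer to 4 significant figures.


t = 69 hr = 248400 s
Diffusion length = 2*sqrt(D*t)
= 2*sqrt(1.6815e-11 * 248400)
= 4.087e-03 m


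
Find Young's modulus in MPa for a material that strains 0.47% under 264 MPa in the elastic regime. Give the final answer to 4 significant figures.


E = sigma / epsilon
epsilon = 0.47% = 4.7e-03
E = 264 / 4.7e-03
E = 56170 MPa


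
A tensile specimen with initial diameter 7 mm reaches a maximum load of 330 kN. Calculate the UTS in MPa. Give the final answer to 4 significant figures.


A0 = pi*(d/2)^2 = pi*(7/2)^2 = 38.4845 mm^2
UTS = F_max / A0 = 330*1000 / 38.4845
UTS = 8575 MPa


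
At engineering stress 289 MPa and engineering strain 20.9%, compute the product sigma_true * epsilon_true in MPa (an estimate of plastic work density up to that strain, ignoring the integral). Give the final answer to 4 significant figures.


sigma_true = sigma_eng * (1 + epsilon_eng)
sigma_true = 289 * (1 + 0.209) = 349.401 MPa
epsilon_true = ln(1 + epsilon_eng)
epsilon_true = ln(1 + 0.209) = 0.189794
sigma_true * epsilon_true = 349.401 * 0.189794 = 66.31 MPa


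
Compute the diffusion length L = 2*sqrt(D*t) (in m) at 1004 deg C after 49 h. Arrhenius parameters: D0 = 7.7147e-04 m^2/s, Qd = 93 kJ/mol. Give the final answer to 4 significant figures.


Step 1: D = D0 * exp(-Qd/(R*T))
T = 1277.15 K
D = 7.7147e-04 * exp(-93e3 / (8.314 * 1277.15)) = 1.2121e-07 m^2/s
Step 2: L = 2*sqrt(D*t)
t = 49 h = 176400 s
L = 2*sqrt(1.2121e-07 * 176400) = 0.2924 m


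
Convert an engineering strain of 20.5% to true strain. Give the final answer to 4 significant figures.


epsilon_true = ln(1 + epsilon_eng)
epsilon_true = ln(1 + 0.205)
epsilon_true = 0.1865


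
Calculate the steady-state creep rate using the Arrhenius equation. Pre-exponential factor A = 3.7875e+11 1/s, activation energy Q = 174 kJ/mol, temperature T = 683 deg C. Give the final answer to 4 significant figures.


rate = A * exp(-Q / (R*T))
T = 683 + 273.15 = 956.15 K
rate = 3.7875e+11 * exp(-174e3 / (8.314 * 956.15))
rate = 118.1 1/s


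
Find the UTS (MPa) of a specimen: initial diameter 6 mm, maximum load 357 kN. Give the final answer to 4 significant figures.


A0 = pi*(d/2)^2 = pi*(6/2)^2 = 28.2743 mm^2
UTS = F_max / A0 = 357*1000 / 28.2743
UTS = 12630 MPa


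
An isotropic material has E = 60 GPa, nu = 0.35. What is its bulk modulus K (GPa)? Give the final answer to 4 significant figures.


K = E / (3*(1-2*nu))
K = 60 / (3*(1-2*0.35))
K = 66.67 GPa


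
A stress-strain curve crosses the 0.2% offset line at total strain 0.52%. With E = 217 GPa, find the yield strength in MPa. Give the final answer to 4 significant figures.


Offset strain = 0.002
Elastic strain at yield = total_strain - offset = 5.2e-03 - 0.002 = 3.2e-03
sigma_y = E * elastic_strain = 217000 * 3.2e-03
sigma_y = 694.4 MPa


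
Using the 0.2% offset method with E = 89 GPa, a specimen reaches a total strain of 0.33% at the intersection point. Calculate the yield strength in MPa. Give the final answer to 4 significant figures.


Offset strain = 0.002
Elastic strain at yield = total_strain - offset = 3.3e-03 - 0.002 = 1.3e-03
sigma_y = E * elastic_strain = 89000 * 1.3e-03
sigma_y = 115.7 MPa


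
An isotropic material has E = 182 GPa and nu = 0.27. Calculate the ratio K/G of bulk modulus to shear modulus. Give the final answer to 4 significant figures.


G = E / (2*(1+nu))
G = 182 / (2*(1+0.27)) = 71.6535 GPa
K = E / (3*(1-2*nu))
K = 182 / (3*(1-2*0.27)) = 131.884 GPa
K/G = 131.884 / 71.6535 = 1.841


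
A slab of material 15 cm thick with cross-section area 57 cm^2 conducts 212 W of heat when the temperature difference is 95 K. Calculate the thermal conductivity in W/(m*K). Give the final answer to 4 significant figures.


k = Q*L / (A*dT)
L = 0.15 m, A = 5.7e-03 m^2
k = 212 * 0.15 / (5.7e-03 * 95)
k = 58.73 W/(m*K)


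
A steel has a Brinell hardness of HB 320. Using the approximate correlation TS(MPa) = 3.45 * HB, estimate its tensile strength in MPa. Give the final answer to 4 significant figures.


TS (MPa) = 3.45 * HB
TS = 3.45 * 320
TS = 1104 MPa


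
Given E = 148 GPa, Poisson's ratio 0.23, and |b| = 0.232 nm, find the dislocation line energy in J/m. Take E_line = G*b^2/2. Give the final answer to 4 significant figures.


Step 1: G = E / (2*(1+nu))
G = 148 / (2*(1+0.23)) = 60.1626 GPa = 6.01626e+10 Pa
Step 2: E_line = G*b^2/2
b = 0.232 nm = 2.32e-10 m
E_line = 0.5 * 6.01626e+10 * (2.32e-10)^2 = 1.619e-09 J/m


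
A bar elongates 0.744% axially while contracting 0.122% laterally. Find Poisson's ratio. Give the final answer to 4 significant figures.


nu = -epsilon_lat / epsilon_axial
Lateral strain is contraction (negative), so using magnitudes:
nu = 0.122 / 0.744
nu = 0.164


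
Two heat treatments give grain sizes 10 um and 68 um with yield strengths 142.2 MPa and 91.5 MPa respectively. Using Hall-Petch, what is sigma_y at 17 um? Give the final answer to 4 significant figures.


sigma_y = sigma0 + k / sqrt(d)
1/sqrt(d1) = 1/sqrt(1e-05) = 316.228;  1/sqrt(d2) = 121.268
k = (sigma1 - sigma2) / (1/sqrt(d1) - 1/sqrt(d2)) = (142.2 - 91.5) / (316.228 - 121.268) = 0.260053 MPa*m^0.5
sigma0 = sigma1 - k/sqrt(d1) = 142.2 - 0.260053*316.228 = 59.9639 MPa
sigma_y(d3) = 59.9639 + 0.260053 / sqrt(1.7e-05) = 123 MPa


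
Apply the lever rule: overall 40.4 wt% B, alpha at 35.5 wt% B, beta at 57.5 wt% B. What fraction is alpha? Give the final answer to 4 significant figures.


f_alpha = (C_beta - C0) / (C_beta - C_alpha)
f_alpha = (57.5 - 40.4) / (57.5 - 35.5)
f_alpha = 0.7773


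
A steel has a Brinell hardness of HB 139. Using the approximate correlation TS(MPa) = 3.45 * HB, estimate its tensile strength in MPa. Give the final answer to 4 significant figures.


TS (MPa) = 3.45 * HB
TS = 3.45 * 139
TS = 479.6 MPa


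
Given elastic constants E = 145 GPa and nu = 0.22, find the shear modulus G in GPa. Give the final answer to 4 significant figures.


G = E / (2*(1+nu))
G = 145 / (2*(1+0.22))
G = 59.43 GPa


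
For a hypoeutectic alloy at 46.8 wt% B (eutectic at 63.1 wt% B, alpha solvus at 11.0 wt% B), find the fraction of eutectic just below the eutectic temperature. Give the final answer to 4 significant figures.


f_primary = (C_e - C0) / (C_e - C_alpha_max)
f_primary = (63.1 - 46.8) / (63.1 - 11.0)
f_primary = 0.31286
f_eutectic = 1 - 0.31286 = 0.6871


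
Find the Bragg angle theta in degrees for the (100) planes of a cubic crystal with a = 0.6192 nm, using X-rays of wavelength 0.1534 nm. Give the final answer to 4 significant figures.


d = a / sqrt(h^2+k^2+l^2)
d = 0.6192 / sqrt(1) = 0.6192 nm
lambda = 2*d*sin(theta)  =>  sin(theta) = lambda / (2*d)
sin(theta) = 0.1534 / (2 * 0.6192) = 0.12387
theta = 7.115 deg


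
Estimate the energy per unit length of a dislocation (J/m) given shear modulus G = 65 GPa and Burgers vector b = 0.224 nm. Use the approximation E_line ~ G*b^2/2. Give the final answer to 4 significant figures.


E = G*b^2/2
b = 0.224 nm = 2.24e-10 m
G = 65 GPa = 6.5e+10 Pa
E = 0.5 * 6.5e+10 * (2.24e-10)^2
E = 1.631e-09 J/m


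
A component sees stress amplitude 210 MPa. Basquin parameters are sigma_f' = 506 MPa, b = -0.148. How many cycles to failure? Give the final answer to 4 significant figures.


sigma_a = sigma_f' * (2*Nf)^b
2*Nf = (sigma_a / sigma_f')^(1/b)
2*Nf = (210 / 506)^(1/-0.148)
2*Nf = 380.729
Nf = 190.4 cycles


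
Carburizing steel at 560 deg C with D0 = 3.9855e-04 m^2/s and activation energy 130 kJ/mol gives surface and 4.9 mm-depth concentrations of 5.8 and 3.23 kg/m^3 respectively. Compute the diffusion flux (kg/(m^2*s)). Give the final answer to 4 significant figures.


Step 1: D = D0 * exp(-Qd/(R*T))
T = 560 + 273.15 = 833.15 K
D = 3.9855e-04 * exp(-130e3 / (8.314 * 833.15)) = 2.81703e-12 m^2/s
Step 2: J = D * (C1 - C2) / dx
J = 2.81703e-12 * (5.8 - 3.23) / 4.9e-03
J = 1.478e-09 kg/(m^2*s)


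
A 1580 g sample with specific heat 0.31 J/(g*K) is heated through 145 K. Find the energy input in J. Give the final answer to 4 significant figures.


Q = m * cp * dT
Q = 1580 * 0.31 * 145
Q = 71020 J


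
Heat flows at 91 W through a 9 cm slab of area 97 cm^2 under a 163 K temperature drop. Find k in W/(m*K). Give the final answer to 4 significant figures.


k = Q*L / (A*dT)
L = 0.09 m, A = 9.7e-03 m^2
k = 91 * 0.09 / (9.7e-03 * 163)
k = 5.18 W/(m*K)


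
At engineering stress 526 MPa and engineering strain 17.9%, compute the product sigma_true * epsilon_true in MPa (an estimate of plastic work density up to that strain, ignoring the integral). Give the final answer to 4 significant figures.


sigma_true = sigma_eng * (1 + epsilon_eng)
sigma_true = 526 * (1 + 0.179) = 620.154 MPa
epsilon_true = ln(1 + epsilon_eng)
epsilon_true = ln(1 + 0.179) = 0.164667
sigma_true * epsilon_true = 620.154 * 0.164667 = 102.1 MPa


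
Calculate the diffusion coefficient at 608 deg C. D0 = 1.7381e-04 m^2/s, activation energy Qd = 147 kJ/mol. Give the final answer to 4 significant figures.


D = D0 * exp(-Qd / (R*T))
T = 881.15 K
D = 1.7381e-04 * exp(-147e3 / (8.314 * 881.15))
D = 3.354e-13 m^2/s


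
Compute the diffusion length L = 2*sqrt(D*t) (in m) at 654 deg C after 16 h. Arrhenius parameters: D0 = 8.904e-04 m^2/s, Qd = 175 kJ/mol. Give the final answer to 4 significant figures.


Step 1: D = D0 * exp(-Qd/(R*T))
T = 927.15 K
D = 8.904e-04 * exp(-175e3 / (8.314 * 927.15)) = 1.23003e-13 m^2/s
Step 2: L = 2*sqrt(D*t)
t = 16 h = 57600 s
L = 2*sqrt(1.23003e-13 * 57600) = 1.683e-04 m


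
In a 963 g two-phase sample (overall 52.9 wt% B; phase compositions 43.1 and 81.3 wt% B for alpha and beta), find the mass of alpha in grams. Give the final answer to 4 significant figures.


f_alpha = (C_beta - C0) / (C_beta - C_alpha)
f_alpha = (81.3 - 52.9) / (81.3 - 43.1) = 0.743455
m_alpha = f_alpha * m_total = 0.743455 * 963 = 715.9 g


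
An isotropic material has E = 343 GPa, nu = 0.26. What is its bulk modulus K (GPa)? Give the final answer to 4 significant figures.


K = E / (3*(1-2*nu))
K = 343 / (3*(1-2*0.26))
K = 238.2 GPa


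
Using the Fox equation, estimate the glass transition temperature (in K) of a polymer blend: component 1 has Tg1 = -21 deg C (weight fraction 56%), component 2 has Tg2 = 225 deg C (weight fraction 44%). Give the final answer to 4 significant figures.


1/Tg = w1/Tg1 + w2/Tg2 (in Kelvin)
Tg1 = 252.15 K, Tg2 = 498.15 K
1/Tg = 0.56/252.15 + 0.44/498.15
Tg = 322.1 K


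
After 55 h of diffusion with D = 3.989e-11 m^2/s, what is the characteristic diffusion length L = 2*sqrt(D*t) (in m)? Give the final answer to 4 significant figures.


t = 55 hr = 198000 s
Diffusion length = 2*sqrt(D*t)
= 2*sqrt(3.989e-11 * 198000)
= 5.621e-03 m


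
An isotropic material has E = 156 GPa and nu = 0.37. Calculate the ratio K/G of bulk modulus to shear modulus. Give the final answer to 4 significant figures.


G = E / (2*(1+nu))
G = 156 / (2*(1+0.37)) = 56.9343 GPa
K = E / (3*(1-2*nu))
K = 156 / (3*(1-2*0.37)) = 200 GPa
K/G = 200 / 56.9343 = 3.513


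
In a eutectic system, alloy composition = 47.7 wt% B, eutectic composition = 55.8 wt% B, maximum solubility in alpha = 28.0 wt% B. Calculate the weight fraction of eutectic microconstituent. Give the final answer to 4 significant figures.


f_primary = (C_e - C0) / (C_e - C_alpha_max)
f_primary = (55.8 - 47.7) / (55.8 - 28.0)
f_primary = 0.291367
f_eutectic = 1 - 0.291367 = 0.7086


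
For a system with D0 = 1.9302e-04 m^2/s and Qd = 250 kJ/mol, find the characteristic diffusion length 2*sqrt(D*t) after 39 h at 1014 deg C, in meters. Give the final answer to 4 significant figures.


Step 1: D = D0 * exp(-Qd/(R*T))
T = 1287.15 K
D = 1.9302e-04 * exp(-250e3 / (8.314 * 1287.15)) = 1.37984e-14 m^2/s
Step 2: L = 2*sqrt(D*t)
t = 39 h = 140400 s
L = 2*sqrt(1.37984e-14 * 140400) = 8.803e-05 m


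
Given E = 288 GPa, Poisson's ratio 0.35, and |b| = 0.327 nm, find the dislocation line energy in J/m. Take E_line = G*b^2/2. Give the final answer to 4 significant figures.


Step 1: G = E / (2*(1+nu))
G = 288 / (2*(1+0.35)) = 106.667 GPa = 1.06667e+11 Pa
Step 2: E_line = G*b^2/2
b = 0.327 nm = 3.27e-10 m
E_line = 0.5 * 1.06667e+11 * (3.27e-10)^2 = 5.703e-09 J/m


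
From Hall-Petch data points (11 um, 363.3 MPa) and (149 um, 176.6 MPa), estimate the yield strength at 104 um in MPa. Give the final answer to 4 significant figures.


sigma_y = sigma0 + k / sqrt(d)
1/sqrt(d1) = 1/sqrt(1.1e-05) = 301.511;  1/sqrt(d2) = 81.9232
k = (sigma1 - sigma2) / (1/sqrt(d1) - 1/sqrt(d2)) = (363.3 - 176.6) / (301.511 - 81.9232) = 0.850228 MPa*m^0.5
sigma0 = sigma1 - k/sqrt(d1) = 363.3 - 0.850228*301.511 = 106.947 MPa
sigma_y(d3) = 106.947 + 0.850228 / sqrt(1.04e-04) = 190.3 MPa


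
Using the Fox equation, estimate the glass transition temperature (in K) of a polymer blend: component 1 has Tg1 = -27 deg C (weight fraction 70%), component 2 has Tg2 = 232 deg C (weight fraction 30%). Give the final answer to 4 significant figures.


1/Tg = w1/Tg1 + w2/Tg2 (in Kelvin)
Tg1 = 246.15 K, Tg2 = 505.15 K
1/Tg = 0.7/246.15 + 0.3/505.15
Tg = 290.9 K


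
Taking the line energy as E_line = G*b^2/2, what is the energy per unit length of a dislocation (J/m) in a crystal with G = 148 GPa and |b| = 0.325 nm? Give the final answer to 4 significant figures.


E = G*b^2/2
b = 0.325 nm = 3.25e-10 m
G = 148 GPa = 1.48e+11 Pa
E = 0.5 * 1.48e+11 * (3.25e-10)^2
E = 7.816e-09 J/m


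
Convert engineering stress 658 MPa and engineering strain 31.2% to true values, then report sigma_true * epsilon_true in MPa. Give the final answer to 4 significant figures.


sigma_true = sigma_eng * (1 + epsilon_eng)
sigma_true = 658 * (1 + 0.312) = 863.296 MPa
epsilon_true = ln(1 + epsilon_eng)
epsilon_true = ln(1 + 0.312) = 0.271553
sigma_true * epsilon_true = 863.296 * 0.271553 = 234.4 MPa


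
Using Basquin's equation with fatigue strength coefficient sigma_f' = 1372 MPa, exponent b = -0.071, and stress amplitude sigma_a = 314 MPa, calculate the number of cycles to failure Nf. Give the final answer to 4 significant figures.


sigma_a = sigma_f' * (2*Nf)^b
2*Nf = (sigma_a / sigma_f')^(1/b)
2*Nf = (314 / 1372)^(1/-0.071)
2*Nf = 1.04728e+09
Nf = 5.236e+08 cycles


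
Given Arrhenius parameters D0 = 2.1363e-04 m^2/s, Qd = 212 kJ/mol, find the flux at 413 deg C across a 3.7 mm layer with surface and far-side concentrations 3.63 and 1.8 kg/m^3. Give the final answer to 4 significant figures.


Step 1: D = D0 * exp(-Qd/(R*T))
T = 413 + 273.15 = 686.15 K
D = 2.1363e-04 * exp(-212e3 / (8.314 * 686.15)) = 1.54926e-20 m^2/s
Step 2: J = D * (C1 - C2) / dx
J = 1.54926e-20 * (3.63 - 1.8) / 3.7e-03
J = 7.663e-18 kg/(m^2*s)


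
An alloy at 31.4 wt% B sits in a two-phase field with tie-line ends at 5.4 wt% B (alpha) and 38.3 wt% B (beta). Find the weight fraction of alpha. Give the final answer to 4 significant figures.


f_alpha = (C_beta - C0) / (C_beta - C_alpha)
f_alpha = (38.3 - 31.4) / (38.3 - 5.4)
f_alpha = 0.2097


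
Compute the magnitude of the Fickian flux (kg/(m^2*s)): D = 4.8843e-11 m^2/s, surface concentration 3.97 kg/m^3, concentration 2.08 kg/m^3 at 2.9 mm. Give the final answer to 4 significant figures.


J = -D * (dC/dx) = D * (C1 - C2) / dx
J = 4.8843e-11 * (3.97 - 2.08) / 2.9e-03
J = 3.183e-08 kg/(m^2*s)


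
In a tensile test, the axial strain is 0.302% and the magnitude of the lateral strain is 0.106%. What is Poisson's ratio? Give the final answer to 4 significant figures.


nu = -epsilon_lat / epsilon_axial
Lateral strain is contraction (negative), so using magnitudes:
nu = 0.106 / 0.302
nu = 0.351


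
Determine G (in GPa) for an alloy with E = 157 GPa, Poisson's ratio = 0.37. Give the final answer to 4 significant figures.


G = E / (2*(1+nu))
G = 157 / (2*(1+0.37))
G = 57.3 GPa


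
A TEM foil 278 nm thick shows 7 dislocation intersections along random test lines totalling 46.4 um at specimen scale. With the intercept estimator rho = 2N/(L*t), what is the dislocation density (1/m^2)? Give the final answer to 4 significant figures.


rho = 2N / (L * t)
L = 46.4 um = 4.64e-05 m, t = 278 nm = 2.78e-07 m
rho = 2 * 7 / (4.64e-05 * 2.78e-07)
rho = 1.085e+12 1/m^2


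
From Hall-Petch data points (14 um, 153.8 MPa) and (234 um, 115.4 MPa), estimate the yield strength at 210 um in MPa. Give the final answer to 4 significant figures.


sigma_y = sigma0 + k / sqrt(d)
1/sqrt(d1) = 1/sqrt(1.4e-05) = 267.261;  1/sqrt(d2) = 65.372
k = (sigma1 - sigma2) / (1/sqrt(d1) - 1/sqrt(d2)) = (153.8 - 115.4) / (267.261 - 65.372) = 0.190203 MPa*m^0.5
sigma0 = sigma1 - k/sqrt(d1) = 153.8 - 0.190203*267.261 = 102.966 MPa
sigma_y(d3) = 102.966 + 0.190203 / sqrt(2.1e-04) = 116.1 MPa


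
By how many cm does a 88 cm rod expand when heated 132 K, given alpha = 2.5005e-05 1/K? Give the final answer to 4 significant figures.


dL = L0 * alpha * dT
dL = 88 * 2.5005e-05 * 132
dL = 0.2905 cm
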